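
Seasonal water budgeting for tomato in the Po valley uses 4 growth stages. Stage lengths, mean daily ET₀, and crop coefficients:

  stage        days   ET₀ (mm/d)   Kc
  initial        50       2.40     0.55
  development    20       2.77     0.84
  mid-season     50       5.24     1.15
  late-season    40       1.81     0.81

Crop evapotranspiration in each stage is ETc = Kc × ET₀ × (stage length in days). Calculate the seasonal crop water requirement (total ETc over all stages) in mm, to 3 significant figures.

472 mm

initial: 0.55 × 2.40 × 50 = 66.00 mm
development: 0.84 × 2.77 × 20 = 46.54 mm
mid-season: 1.15 × 5.24 × 50 = 301.30 mm
late-season: 0.81 × 1.81 × 40 = 58.64 mm
Seasonal total = 472.48 mm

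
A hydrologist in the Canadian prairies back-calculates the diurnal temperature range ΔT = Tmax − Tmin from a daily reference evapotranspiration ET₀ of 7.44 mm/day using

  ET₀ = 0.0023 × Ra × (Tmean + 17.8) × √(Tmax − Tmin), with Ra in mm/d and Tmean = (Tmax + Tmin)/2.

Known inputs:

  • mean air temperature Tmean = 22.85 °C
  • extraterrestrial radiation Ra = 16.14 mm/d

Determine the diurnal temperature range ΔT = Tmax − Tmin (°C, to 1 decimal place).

√ΔT = ET₀ / [0.0023 × Ra × (Tmean+17.8)] = 7.44 / (0.0023 × 16.14 × 40.65) = 4.9304
ΔT = 4.9304² = 24.309 °C

24.3 °C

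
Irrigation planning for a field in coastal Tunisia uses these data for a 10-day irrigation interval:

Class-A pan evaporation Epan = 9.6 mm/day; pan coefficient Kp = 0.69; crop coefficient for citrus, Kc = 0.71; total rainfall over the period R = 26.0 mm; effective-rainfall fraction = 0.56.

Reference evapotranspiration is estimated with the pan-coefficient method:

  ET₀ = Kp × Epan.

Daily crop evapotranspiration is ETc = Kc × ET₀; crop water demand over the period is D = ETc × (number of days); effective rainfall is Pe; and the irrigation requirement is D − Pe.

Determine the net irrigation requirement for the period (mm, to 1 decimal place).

ET₀ = 0.69 × 9.6 = 6.6240 mm/d
ETc = Kc × ET₀ = 0.71 × 6.6240 = 4.7030 mm/d
Crop demand D = ETc × 10 d = 4.7030 × 10 = 47.030 mm
Pe = 0.56 × 26.0 = 14.560 mm
D − Pe = 47.030 − 14.560 = 32.470 mm

32.5 mm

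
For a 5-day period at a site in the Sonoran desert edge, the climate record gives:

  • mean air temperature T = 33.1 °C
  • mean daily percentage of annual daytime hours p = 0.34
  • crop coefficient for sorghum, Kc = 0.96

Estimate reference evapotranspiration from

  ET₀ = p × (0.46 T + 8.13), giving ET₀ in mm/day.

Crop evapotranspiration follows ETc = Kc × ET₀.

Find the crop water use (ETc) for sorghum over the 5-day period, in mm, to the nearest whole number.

38 mm

ET₀ = 0.34 × (0.46 × 33.1 + 8.13) = 0.34 × 23.356 = 7.9410 mm/d
ETc = Kc × ET₀ = 0.96 × 7.9410 = 7.6234 mm/d
Over 5 days: 7.6234 × 5 = 38.117 mm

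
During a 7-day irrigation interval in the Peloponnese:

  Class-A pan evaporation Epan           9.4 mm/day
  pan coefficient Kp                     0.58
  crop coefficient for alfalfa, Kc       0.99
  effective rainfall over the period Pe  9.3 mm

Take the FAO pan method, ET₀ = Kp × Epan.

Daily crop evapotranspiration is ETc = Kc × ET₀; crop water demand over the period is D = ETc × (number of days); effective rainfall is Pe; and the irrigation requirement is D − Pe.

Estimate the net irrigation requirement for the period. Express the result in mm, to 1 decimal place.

ET₀ = 0.58 × 9.4 = 5.4520 mm/d
ETc = Kc × ET₀ = 0.99 × 5.4520 = 5.3975 mm/d
Crop demand D = ETc × 7 d = 5.3975 × 7 = 37.783 mm
D − Pe = 37.783 − 9.3 = 28.483 mm

28.5 mm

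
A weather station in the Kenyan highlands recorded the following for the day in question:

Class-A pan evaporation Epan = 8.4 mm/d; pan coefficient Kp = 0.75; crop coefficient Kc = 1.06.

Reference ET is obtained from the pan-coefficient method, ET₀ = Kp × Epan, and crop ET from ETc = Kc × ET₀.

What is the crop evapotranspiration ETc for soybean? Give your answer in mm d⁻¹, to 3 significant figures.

6.68 mm d⁻¹

ET₀ = 0.75 × 8.4 = 6.3000 mm/d
ETc = Kc × ET₀ = 1.06 × 6.3000 = 6.6780 mm/d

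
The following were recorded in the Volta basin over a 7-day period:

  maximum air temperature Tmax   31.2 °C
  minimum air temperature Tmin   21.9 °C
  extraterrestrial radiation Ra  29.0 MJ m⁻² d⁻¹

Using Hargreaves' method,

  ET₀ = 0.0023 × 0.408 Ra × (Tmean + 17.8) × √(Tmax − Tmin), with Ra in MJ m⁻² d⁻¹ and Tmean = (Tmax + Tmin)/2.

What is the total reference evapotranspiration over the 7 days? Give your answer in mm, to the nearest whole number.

26 mm

Tmean = (31.2 + 21.9)/2 = 26.55 °C
0.408 Ra = 0.408 × 29.0 = 11.8320 mm/d equivalent
ET₀ = 0.0023 × 11.8320 × (26.55 + 17.8) × √9.3 = 0.0023 × 11.8320 × 44.35 × 3.0496 = 3.6806 mm/d
Over 7 days: 3.6806 × 7 = 25.764 mm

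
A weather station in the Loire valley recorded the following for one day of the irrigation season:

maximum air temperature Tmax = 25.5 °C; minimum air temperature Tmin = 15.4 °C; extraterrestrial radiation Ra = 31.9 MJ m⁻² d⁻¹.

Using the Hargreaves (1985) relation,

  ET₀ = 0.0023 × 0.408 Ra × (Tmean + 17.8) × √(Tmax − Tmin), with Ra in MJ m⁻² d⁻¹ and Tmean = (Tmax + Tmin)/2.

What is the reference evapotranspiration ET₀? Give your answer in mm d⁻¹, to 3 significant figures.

Tmean = (25.5 + 15.4)/2 = 20.45 °C
0.408 Ra = 0.408 × 31.9 = 13.0152 mm/d equivalent
ET₀ = 0.0023 × 13.0152 × (20.45 + 17.8) × √10.1 = 0.0023 × 13.0152 × 38.25 × 3.1780 = 3.6388 mm/d

3.64 mm d⁻¹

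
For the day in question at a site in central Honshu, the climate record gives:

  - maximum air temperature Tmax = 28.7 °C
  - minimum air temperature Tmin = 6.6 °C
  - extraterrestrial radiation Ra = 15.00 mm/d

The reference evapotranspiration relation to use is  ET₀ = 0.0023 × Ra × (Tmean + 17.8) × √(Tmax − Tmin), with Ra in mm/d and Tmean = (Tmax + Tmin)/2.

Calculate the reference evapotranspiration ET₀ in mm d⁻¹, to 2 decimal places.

5.75 mm d⁻¹

Tmean = (28.7 + 6.6)/2 = 17.65 °C
ET₀ = 0.0023 × 15.00 × (17.65 + 17.8) × √22.1 = 0.0023 × 15.00 × 35.45 × 4.7011 = 5.7496 mm/d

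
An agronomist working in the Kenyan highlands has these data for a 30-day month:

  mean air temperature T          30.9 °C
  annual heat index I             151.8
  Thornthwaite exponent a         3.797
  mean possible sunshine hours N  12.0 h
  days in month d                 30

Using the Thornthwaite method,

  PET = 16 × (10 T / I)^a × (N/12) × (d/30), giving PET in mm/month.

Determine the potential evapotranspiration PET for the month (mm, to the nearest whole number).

10T/I = 10 × 30.9 / 151.8 = 2.0356
(10T/I)^a = 2.0356^3.797 = 14.8630
Uncorrected PET = 16 × 14.8630 = 237.808 mm
Correction = (N/12)(d/30) = (12.0/12)(30/30) = 1.0000
PET = 237.808 × 1.0000 = 237.808 mm/month

238 mm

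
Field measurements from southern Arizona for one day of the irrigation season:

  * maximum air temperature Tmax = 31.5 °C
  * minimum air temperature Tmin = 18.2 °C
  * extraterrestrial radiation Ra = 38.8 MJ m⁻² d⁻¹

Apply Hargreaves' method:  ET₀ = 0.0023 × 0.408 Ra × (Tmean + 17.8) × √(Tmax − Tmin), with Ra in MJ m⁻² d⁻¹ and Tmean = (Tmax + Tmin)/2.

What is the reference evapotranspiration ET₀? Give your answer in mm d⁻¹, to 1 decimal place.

5.7 mm d⁻¹

Tmean = (31.5 + 18.2)/2 = 24.85 °C
0.408 Ra = 0.408 × 38.8 = 15.8304 mm/d equivalent
ET₀ = 0.0023 × 15.8304 × (24.85 + 17.8) × √13.3 = 0.0023 × 15.8304 × 42.65 × 3.6469 = 5.6632 mm/d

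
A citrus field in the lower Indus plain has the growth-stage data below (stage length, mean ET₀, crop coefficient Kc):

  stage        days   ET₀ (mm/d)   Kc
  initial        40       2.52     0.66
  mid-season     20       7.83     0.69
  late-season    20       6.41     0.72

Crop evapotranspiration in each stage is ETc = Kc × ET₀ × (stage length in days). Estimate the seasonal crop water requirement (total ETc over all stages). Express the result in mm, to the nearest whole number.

267 mm

initial: 0.66 × 2.52 × 40 = 66.53 mm
mid-season: 0.69 × 7.83 × 20 = 108.05 mm
late-season: 0.72 × 6.41 × 20 = 92.30 mm
Seasonal total = 266.88 mm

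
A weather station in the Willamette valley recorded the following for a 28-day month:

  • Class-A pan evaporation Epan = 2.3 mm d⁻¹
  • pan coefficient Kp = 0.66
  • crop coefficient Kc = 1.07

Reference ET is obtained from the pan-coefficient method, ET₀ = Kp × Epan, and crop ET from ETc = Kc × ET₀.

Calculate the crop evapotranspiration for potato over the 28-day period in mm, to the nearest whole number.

ET₀ = 0.66 × 2.3 = 1.5180 mm/d
ETc = Kc × ET₀ = 1.07 × 1.5180 = 1.6243 mm/d
Over 28 days: 1.6243 × 28 = 45.480 mm

45 mm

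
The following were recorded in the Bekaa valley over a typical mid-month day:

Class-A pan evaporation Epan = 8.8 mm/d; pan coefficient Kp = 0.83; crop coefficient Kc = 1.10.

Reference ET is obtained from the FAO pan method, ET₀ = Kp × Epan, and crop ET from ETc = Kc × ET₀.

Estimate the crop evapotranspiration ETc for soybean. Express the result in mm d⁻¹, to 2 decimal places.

ET₀ = 0.83 × 8.8 = 7.3040 mm/d
ETc = Kc × ET₀ = 1.10 × 7.3040 = 8.0344 mm/d

8.03 mm d⁻¹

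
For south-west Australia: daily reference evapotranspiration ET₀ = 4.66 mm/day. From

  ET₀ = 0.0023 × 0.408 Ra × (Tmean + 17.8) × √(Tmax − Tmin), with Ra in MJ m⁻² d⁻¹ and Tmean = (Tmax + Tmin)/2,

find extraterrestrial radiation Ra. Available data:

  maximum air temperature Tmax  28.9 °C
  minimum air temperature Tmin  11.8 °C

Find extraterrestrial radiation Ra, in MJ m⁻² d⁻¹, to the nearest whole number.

31 MJ m⁻² d⁻¹

Tmean = (28.9+11.8)/2 = 20.35 °C; ΔT = 17.1
Ra = ET₀ / [0.0023 × 0.408 × (Tmean+17.8) × √ΔT]
   = 4.66 / (0.0023 × 0.408 × 38.15 × 4.1352) = 31.478 MJ m⁻² d⁻¹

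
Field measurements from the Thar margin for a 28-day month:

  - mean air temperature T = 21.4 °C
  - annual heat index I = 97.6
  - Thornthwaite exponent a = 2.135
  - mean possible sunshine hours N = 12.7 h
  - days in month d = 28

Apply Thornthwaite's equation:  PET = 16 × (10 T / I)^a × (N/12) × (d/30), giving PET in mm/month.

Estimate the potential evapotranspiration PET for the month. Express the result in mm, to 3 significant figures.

10T/I = 10 × 21.4 / 97.6 = 2.1926
(10T/I)^a = 2.1926^2.135 = 5.3450
Uncorrected PET = 16 × 5.3450 = 85.520 mm
Correction = (N/12)(d/30) = (12.7/12)(28/30) = 0.9878
PET = 85.520 × 0.9878 = 84.477 mm/month

84.5 mm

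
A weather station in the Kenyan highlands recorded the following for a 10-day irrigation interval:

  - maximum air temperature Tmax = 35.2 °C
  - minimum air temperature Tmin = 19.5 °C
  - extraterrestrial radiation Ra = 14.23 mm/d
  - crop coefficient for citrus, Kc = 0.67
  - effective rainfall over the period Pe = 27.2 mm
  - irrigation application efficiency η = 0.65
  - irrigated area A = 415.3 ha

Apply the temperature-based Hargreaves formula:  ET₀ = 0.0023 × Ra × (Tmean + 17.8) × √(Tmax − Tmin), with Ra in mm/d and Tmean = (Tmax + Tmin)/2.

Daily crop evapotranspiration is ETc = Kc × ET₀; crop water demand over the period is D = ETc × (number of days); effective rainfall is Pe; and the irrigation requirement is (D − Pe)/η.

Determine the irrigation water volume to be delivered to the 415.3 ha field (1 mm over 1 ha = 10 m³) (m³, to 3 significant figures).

Tmean = (35.2 + 19.5)/2 = 27.35 °C
ET₀ = 0.0023 × 14.23 × (27.35 + 17.8) × √15.7 = 0.0023 × 14.23 × 45.15 × 3.9623 = 5.8551 mm/d
ETc = Kc × ET₀ = 0.67 × 5.8551 = 3.9229 mm/d
Crop demand D = ETc × 10 d = 3.9229 × 10 = 39.229 mm
D − Pe = 39.229 − 27.2 = 12.029 mm
Gross irrigation = 12.029 / 0.65 = 18.506 mm
Volume = 18.506 mm × 415.3 ha × 10 = 76855.4 m³

76900 m³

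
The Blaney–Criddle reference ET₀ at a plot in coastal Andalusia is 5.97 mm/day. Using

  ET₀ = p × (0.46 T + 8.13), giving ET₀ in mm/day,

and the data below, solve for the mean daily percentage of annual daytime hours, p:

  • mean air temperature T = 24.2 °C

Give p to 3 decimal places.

0.310

p = ET₀ / (0.46 T + 8.13) = 5.97 / (0.46 × 24.2 + 8.13) = 5.97 / 19.262 = 0.3099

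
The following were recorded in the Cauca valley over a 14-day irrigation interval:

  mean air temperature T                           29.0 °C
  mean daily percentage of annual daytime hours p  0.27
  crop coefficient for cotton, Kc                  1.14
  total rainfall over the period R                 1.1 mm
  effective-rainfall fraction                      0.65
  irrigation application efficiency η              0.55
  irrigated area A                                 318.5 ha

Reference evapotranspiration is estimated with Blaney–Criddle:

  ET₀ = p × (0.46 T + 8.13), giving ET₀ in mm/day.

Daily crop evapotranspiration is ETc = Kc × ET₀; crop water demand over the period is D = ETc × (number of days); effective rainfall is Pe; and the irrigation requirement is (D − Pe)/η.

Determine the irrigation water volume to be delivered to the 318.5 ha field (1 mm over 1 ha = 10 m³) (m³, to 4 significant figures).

531600 m³

ET₀ = 0.27 × (0.46 × 29.0 + 8.13) = 0.27 × 21.470 = 5.7969 mm/d
ETc = Kc × ET₀ = 1.14 × 5.7969 = 6.6085 mm/d
Crop demand D = ETc × 14 d = 6.6085 × 14 = 92.519 mm
Pe = 0.65 × 1.1 = 0.715 mm
D − Pe = 92.519 − 0.715 = 91.804 mm
Gross irrigation = 91.804 / 0.55 = 166.916 mm
Volume = 166.916 mm × 318.5 ha × 10 = 531627.5 m³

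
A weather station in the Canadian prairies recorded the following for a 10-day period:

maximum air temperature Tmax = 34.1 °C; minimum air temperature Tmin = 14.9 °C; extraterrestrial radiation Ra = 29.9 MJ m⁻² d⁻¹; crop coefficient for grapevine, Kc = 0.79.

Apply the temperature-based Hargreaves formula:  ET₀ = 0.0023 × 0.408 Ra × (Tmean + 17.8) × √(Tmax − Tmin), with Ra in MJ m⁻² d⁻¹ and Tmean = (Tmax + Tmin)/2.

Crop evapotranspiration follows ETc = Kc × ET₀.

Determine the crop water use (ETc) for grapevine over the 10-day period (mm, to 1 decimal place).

Tmean = (34.1 + 14.9)/2 = 24.50 °C
0.408 Ra = 0.408 × 29.9 = 12.1992 mm/d equivalent
ET₀ = 0.0023 × 12.1992 × (24.50 + 17.8) × √19.2 = 0.0023 × 12.1992 × 42.30 × 4.3818 = 5.2006 mm/d
ETc = Kc × ET₀ = 0.79 × 5.2006 = 4.1085 mm/d
Over 10 days: 4.1085 × 10 = 41.085 mm

41.1 mm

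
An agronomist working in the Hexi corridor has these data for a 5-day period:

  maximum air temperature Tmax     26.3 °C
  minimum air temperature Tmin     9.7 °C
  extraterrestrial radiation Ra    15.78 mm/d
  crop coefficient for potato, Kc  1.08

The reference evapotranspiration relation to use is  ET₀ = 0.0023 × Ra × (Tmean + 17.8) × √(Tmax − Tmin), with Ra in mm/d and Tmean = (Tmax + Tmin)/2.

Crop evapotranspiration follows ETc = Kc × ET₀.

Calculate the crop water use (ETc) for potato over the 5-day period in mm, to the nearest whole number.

29 mm

Tmean = (26.3 + 9.7)/2 = 18.00 °C
ET₀ = 0.0023 × 15.78 × (18.00 + 17.8) × √16.6 = 0.0023 × 15.78 × 35.80 × 4.0743 = 5.2938 mm/d
ETc = Kc × ET₀ = 1.08 × 5.2938 = 5.7173 mm/d
Over 5 days: 5.7173 × 5 = 28.587 mm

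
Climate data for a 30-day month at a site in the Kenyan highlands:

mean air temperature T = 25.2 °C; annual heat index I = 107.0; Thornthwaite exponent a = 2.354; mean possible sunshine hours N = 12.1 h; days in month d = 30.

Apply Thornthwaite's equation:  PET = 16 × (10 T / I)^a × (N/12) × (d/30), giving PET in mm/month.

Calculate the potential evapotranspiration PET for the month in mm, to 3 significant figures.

121 mm

10T/I = 10 × 25.2 / 107.0 = 2.3551
(10T/I)^a = 2.3551^2.354 = 7.5112
Uncorrected PET = 16 × 7.5112 = 120.179 mm
Correction = (N/12)(d/30) = (12.1/12)(30/30) = 1.0083
PET = 120.179 × 1.0083 = 121.176 mm/month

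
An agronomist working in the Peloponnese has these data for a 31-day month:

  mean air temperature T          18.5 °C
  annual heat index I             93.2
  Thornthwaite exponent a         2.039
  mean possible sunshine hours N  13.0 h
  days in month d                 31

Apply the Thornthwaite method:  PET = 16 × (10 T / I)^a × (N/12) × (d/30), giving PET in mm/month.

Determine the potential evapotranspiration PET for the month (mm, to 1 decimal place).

10T/I = 10 × 18.5 / 93.2 = 1.9850
(10T/I)^a = 1.9850^2.039 = 4.0470
Uncorrected PET = 16 × 4.0470 = 64.752 mm
Correction = (N/12)(d/30) = (13.0/12)(31/30) = 1.1194
PET = 64.752 × 1.1194 = 72.483 mm/month

72.5 mm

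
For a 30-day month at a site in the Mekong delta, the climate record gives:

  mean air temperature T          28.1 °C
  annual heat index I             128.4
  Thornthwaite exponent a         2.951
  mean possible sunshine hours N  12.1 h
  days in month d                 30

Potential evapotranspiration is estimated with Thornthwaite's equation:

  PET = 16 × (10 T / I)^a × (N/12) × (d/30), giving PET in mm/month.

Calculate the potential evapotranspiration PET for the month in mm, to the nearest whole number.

10T/I = 10 × 28.1 / 128.4 = 2.1885
(10T/I)^a = 2.1885^2.951 = 10.0872
Uncorrected PET = 16 × 10.0872 = 161.395 mm
Correction = (N/12)(d/30) = (12.1/12)(30/30) = 1.0083
PET = 161.395 × 1.0083 = 162.735 mm/month

163 mm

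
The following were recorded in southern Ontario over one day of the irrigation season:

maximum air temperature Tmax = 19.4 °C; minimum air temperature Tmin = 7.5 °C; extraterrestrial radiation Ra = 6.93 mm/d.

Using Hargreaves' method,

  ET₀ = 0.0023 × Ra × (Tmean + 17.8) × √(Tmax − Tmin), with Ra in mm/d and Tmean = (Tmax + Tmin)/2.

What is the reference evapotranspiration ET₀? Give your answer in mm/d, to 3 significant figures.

1.72 mm/d

Tmean = (19.4 + 7.5)/2 = 13.45 °C
ET₀ = 0.0023 × 6.93 × (13.45 + 17.8) × √11.9 = 0.0023 × 6.93 × 31.25 × 3.4496 = 1.7182 mm/d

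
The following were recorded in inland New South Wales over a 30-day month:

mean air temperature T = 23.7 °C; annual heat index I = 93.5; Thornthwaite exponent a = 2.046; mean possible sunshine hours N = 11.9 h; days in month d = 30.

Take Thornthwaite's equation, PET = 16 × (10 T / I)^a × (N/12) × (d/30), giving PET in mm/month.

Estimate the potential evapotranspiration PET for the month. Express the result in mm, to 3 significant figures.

10T/I = 10 × 23.7 / 93.5 = 2.5348
(10T/I)^a = 2.5348^2.046 = 6.7061
Uncorrected PET = 16 × 6.7061 = 107.298 mm
Correction = (N/12)(d/30) = (11.9/12)(30/30) = 0.9917
PET = 107.298 × 0.9917 = 106.407 mm/month

106 mm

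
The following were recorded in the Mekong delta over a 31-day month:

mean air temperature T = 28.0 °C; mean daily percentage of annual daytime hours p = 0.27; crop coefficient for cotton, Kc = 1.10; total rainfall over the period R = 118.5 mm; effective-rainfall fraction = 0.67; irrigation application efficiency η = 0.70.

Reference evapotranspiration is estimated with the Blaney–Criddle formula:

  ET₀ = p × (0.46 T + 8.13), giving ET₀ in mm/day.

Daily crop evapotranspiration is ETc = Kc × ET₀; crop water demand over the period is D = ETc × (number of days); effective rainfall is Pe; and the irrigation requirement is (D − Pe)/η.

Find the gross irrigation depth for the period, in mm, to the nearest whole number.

ET₀ = 0.27 × (0.46 × 28.0 + 8.13) = 0.27 × 21.010 = 5.6727 mm/d
ETc = Kc × ET₀ = 1.10 × 5.6727 = 6.2400 mm/d
Crop demand D = ETc × 31 d = 6.2400 × 31 = 193.440 mm
Pe = 0.67 × 118.5 = 79.395 mm
D − Pe = 193.440 − 79.395 = 114.045 mm
Gross irrigation = 114.045 / 0.70 = 162.921 mm

163 mm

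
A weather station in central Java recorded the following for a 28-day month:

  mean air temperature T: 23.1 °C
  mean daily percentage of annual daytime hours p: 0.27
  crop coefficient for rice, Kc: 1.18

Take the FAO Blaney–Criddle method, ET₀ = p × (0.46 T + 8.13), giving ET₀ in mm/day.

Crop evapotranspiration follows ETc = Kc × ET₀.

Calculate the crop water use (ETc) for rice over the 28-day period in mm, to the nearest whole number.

167 mm

ET₀ = 0.27 × (0.46 × 23.1 + 8.13) = 0.27 × 18.756 = 5.0641 mm/d
ETc = Kc × ET₀ = 1.18 × 5.0641 = 5.9756 mm/d
Over 28 days: 5.9756 × 28 = 167.317 mm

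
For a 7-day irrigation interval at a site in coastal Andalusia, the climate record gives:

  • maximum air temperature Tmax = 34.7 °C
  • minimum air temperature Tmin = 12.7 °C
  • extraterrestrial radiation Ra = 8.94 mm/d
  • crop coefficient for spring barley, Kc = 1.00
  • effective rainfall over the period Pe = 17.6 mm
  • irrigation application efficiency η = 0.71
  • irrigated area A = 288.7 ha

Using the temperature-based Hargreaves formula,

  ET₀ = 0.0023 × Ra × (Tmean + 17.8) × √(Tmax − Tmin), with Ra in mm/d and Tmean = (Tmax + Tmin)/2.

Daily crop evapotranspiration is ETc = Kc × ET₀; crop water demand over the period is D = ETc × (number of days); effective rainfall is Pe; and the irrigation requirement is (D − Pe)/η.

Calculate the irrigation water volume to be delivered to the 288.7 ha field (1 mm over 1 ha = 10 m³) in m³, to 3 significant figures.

42400 m³

Tmean = (34.7 + 12.7)/2 = 23.70 °C
ET₀ = 0.0023 × 8.94 × (23.70 + 17.8) × √22.0 = 0.0023 × 8.94 × 41.50 × 4.6904 = 4.0024 mm/d
ETc = Kc × ET₀ = 1.00 × 4.0024 = 4.0024 mm/d
Crop demand D = ETc × 7 d = 4.0024 × 7 = 28.017 mm
D − Pe = 28.017 − 17.6 = 10.417 mm
Gross irrigation = 10.417 / 0.71 = 14.672 mm
Volume = 14.672 mm × 288.7 ha × 10 = 42358.1 m³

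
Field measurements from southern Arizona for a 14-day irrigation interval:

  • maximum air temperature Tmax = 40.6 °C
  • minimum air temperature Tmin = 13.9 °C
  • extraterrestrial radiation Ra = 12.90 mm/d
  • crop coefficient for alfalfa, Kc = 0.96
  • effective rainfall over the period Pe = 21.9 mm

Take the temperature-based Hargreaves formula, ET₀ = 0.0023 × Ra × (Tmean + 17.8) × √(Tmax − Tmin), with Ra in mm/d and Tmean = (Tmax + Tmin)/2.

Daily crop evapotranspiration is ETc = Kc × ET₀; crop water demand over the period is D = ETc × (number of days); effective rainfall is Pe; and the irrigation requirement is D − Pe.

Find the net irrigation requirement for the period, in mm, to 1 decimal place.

70.9 mm

Tmean = (40.6 + 13.9)/2 = 27.25 °C
ET₀ = 0.0023 × 12.90 × (27.25 + 17.8) × √26.7 = 0.0023 × 12.90 × 45.05 × 5.1672 = 6.9067 mm/d
ETc = Kc × ET₀ = 0.96 × 6.9067 = 6.6304 mm/d
Crop demand D = ETc × 14 d = 6.6304 × 14 = 92.826 mm
D − Pe = 92.826 − 21.9 = 70.926 mm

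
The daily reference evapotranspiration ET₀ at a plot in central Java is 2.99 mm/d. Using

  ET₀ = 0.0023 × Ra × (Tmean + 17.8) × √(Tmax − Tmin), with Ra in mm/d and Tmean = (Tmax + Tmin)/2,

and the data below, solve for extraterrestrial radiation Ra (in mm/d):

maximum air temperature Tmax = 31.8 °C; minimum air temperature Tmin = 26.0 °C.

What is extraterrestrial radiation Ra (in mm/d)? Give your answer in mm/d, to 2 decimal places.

11.56 mm/d

Tmean = 28.90 °C; √ΔT = 2.4083
Ra = ET₀ / [0.0023 × (Tmean+17.8) × √ΔT] = 2.99 / (0.0023 × 46.70 × 2.4083) = 11.559 mm/d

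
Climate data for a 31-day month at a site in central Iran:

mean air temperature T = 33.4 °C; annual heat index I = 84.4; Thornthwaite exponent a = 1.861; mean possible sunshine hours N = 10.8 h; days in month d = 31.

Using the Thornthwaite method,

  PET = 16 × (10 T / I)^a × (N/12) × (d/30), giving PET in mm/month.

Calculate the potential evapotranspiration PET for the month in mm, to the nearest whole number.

10T/I = 10 × 33.4 / 84.4 = 3.9573
(10T/I)^a = 3.9573^1.861 = 12.9348
Uncorrected PET = 16 × 12.9348 = 206.957 mm
Correction = (N/12)(d/30) = (10.8/12)(31/30) = 0.9300
PET = 206.957 × 0.9300 = 192.470 mm/month

192 mm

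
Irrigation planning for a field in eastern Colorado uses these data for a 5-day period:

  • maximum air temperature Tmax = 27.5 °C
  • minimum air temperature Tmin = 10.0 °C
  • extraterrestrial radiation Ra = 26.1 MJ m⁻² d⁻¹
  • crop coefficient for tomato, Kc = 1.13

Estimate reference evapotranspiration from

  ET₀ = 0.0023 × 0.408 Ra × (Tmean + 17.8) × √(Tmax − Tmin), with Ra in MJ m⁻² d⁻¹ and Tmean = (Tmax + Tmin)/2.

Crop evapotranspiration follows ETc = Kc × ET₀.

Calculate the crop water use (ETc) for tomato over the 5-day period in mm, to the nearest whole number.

21 mm

Tmean = (27.5 + 10.0)/2 = 18.75 °C
0.408 Ra = 0.408 × 26.1 = 10.6488 mm/d equivalent
ET₀ = 0.0023 × 10.6488 × (18.75 + 17.8) × √17.5 = 0.0023 × 10.6488 × 36.55 × 4.1833 = 3.7449 mm/d
ETc = Kc × ET₀ = 1.13 × 3.7449 = 4.2317 mm/d
Over 5 days: 4.2317 × 5 = 21.159 mm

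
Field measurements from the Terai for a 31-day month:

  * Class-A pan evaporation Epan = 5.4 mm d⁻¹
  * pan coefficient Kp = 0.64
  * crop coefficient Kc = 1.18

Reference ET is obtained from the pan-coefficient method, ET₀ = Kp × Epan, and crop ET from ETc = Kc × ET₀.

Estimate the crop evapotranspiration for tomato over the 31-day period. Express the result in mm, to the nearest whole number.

ET₀ = 0.64 × 5.4 = 3.4560 mm/d
ETc = Kc × ET₀ = 1.18 × 3.4560 = 4.0781 mm/d
Over 31 days: 4.0781 × 31 = 126.421 mm

126 mm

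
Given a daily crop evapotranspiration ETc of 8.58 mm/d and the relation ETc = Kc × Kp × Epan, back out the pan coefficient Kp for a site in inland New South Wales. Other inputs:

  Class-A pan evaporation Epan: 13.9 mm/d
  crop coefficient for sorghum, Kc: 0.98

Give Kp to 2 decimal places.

ETc = Kc × Kp × Epan  ⇒  Kp = ETc / (Kc × Epan)
Kp = 8.58 / (0.98 × 13.9) = 8.58 / 13.622 = 0.6299

0.63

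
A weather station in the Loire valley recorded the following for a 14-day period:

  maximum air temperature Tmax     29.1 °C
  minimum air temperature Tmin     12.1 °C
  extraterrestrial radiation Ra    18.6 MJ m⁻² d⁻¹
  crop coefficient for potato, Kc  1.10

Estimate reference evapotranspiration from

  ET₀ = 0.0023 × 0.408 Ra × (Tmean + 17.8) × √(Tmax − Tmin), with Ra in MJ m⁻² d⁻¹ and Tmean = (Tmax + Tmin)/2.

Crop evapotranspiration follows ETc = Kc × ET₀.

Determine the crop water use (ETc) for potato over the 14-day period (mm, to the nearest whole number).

Tmean = (29.1 + 12.1)/2 = 20.60 °C
0.408 Ra = 0.408 × 18.6 = 7.5888 mm/d equivalent
ET₀ = 0.0023 × 7.5888 × (20.60 + 17.8) × √17.0 = 0.0023 × 7.5888 × 38.40 × 4.1231 = 2.7635 mm/d
ETc = Kc × ET₀ = 1.10 × 2.7635 = 3.0399 mm/d
Over 14 days: 3.0399 × 14 = 42.559 mm

43 mm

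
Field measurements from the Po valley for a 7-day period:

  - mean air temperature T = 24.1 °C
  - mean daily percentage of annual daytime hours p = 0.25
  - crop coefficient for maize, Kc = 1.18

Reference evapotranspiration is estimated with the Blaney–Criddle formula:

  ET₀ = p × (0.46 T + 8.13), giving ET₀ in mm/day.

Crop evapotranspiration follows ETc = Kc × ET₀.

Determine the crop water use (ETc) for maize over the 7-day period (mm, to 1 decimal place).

ET₀ = 0.25 × (0.46 × 24.1 + 8.13) = 0.25 × 19.216 = 4.8040 mm/d
ETc = Kc × ET₀ = 1.18 × 4.8040 = 5.6687 mm/d
Over 7 days: 5.6687 × 7 = 39.681 mm

39.7 mm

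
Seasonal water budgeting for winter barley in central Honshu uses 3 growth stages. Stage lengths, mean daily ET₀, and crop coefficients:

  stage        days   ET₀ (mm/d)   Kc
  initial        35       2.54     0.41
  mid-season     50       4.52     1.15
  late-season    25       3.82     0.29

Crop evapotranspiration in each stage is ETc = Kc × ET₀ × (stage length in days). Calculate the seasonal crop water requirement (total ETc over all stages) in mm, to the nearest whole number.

initial: 0.41 × 2.54 × 35 = 36.45 mm
mid-season: 1.15 × 4.52 × 50 = 259.90 mm
late-season: 0.29 × 3.82 × 25 = 27.70 mm
Seasonal total = 324.05 mm

324 mm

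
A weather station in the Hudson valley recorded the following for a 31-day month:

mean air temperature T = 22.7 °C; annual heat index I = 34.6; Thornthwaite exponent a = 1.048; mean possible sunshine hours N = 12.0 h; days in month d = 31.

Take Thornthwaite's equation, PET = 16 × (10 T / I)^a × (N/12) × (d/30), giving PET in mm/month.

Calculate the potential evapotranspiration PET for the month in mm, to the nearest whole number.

119 mm

10T/I = 10 × 22.7 / 34.6 = 6.5607
(10T/I)^a = 6.5607^1.048 = 7.1807
Uncorrected PET = 16 × 7.1807 = 114.891 mm
Correction = (N/12)(d/30) = (12.0/12)(31/30) = 1.0333
PET = 114.891 × 1.0333 = 118.717 mm/month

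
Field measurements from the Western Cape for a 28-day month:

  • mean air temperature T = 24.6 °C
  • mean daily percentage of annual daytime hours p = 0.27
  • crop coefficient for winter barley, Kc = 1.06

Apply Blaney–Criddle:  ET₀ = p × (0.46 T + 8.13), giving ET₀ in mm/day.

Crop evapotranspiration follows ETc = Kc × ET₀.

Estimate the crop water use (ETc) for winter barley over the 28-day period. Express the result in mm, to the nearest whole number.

ET₀ = 0.27 × (0.46 × 24.6 + 8.13) = 0.27 × 19.446 = 5.2504 mm/d
ETc = Kc × ET₀ = 1.06 × 5.2504 = 5.5654 mm/d
Over 28 days: 5.5654 × 28 = 155.831 mm

156 mm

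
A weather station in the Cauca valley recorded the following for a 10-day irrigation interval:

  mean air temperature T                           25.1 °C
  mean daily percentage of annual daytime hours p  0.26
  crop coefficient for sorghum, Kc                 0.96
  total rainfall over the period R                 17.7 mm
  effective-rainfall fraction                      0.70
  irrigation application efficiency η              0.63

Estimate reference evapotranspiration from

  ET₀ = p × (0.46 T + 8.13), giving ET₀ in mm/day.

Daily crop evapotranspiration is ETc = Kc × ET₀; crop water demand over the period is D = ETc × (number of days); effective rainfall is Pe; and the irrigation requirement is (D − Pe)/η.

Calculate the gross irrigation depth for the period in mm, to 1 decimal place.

58.3 mm

ET₀ = 0.26 × (0.46 × 25.1 + 8.13) = 0.26 × 19.676 = 5.1158 mm/d
ETc = Kc × ET₀ = 0.96 × 5.1158 = 4.9112 mm/d
Crop demand D = ETc × 10 d = 4.9112 × 10 = 49.112 mm
Pe = 0.70 × 17.7 = 12.390 mm
D − Pe = 49.112 − 12.390 = 36.722 mm
Gross irrigation = 36.722 / 0.63 = 58.289 mm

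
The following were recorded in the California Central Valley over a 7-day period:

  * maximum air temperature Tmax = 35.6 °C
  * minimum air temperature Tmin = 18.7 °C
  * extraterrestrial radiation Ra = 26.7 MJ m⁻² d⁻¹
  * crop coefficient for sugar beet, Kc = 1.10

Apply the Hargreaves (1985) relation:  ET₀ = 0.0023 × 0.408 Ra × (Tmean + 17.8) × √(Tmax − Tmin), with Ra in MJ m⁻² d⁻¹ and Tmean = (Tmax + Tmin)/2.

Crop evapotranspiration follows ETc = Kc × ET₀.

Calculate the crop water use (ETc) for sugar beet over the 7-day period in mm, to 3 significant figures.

35.7 mm

Tmean = (35.6 + 18.7)/2 = 27.15 °C
0.408 Ra = 0.408 × 26.7 = 10.8936 mm/d equivalent
ET₀ = 0.0023 × 10.8936 × (27.15 + 17.8) × √16.9 = 0.0023 × 10.8936 × 44.95 × 4.1110 = 4.6300 mm/d
ETc = Kc × ET₀ = 1.10 × 4.6300 = 5.0930 mm/d
Over 7 days: 5.0930 × 7 = 35.651 mm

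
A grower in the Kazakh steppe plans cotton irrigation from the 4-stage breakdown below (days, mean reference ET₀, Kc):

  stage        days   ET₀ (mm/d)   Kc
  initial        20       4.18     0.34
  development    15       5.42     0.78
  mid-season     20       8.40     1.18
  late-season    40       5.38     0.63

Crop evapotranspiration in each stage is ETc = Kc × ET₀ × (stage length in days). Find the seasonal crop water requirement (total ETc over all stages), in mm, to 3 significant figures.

426 mm

initial: 0.34 × 4.18 × 20 = 28.42 mm
development: 0.78 × 5.42 × 15 = 63.41 mm
mid-season: 1.18 × 8.40 × 20 = 198.24 mm
late-season: 0.63 × 5.38 × 40 = 135.58 mm
Seasonal total = 425.65 mm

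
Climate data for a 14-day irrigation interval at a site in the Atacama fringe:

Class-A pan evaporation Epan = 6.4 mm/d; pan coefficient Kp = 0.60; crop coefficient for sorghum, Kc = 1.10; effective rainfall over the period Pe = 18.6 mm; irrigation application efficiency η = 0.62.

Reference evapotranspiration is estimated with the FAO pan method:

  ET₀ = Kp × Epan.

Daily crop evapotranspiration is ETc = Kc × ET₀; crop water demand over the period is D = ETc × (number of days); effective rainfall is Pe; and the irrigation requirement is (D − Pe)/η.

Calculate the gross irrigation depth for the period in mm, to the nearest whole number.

65 mm

ET₀ = 0.60 × 6.4 = 3.8400 mm/d
ETc = Kc × ET₀ = 1.10 × 3.8400 = 4.2240 mm/d
Crop demand D = ETc × 14 d = 4.2240 × 14 = 59.136 mm
D − Pe = 59.136 − 18.6 = 40.536 mm
Gross irrigation = 40.536 / 0.62 = 65.381 mm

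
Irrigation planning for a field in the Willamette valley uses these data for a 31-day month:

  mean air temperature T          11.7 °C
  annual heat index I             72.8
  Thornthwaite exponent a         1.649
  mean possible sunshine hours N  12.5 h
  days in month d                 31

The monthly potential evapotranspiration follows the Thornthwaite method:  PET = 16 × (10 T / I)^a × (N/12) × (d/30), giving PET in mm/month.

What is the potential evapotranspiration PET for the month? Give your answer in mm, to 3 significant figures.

10T/I = 10 × 11.7 / 72.8 = 1.6071
(10T/I)^a = 1.6071^1.649 = 2.1866
Uncorrected PET = 16 × 2.1866 = 34.986 mm
Correction = (N/12)(d/30) = (12.5/12)(31/30) = 1.0764
PET = 34.986 × 1.0764 = 37.659 mm/month

37.7 mm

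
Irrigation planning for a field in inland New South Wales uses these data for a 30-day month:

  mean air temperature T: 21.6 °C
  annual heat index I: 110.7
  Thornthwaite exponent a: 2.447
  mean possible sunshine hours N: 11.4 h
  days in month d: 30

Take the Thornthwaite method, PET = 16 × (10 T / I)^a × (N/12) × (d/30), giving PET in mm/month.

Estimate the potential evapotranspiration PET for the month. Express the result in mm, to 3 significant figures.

78.0 mm

10T/I = 10 × 21.6 / 110.7 = 1.9512
(10T/I)^a = 1.9512^2.447 = 5.1330
Uncorrected PET = 16 × 5.1330 = 82.128 mm
Correction = (N/12)(d/30) = (11.4/12)(30/30) = 0.9500
PET = 82.128 × 0.9500 = 78.022 mm/month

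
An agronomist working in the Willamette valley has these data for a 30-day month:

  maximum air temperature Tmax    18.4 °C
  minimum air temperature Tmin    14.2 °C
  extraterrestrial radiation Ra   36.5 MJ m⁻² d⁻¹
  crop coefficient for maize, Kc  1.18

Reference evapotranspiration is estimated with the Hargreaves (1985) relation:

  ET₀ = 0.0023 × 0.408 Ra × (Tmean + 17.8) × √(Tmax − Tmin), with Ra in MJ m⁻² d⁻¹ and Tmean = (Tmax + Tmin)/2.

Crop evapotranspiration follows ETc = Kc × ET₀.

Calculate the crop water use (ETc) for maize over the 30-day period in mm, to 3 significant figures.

Tmean = (18.4 + 14.2)/2 = 16.30 °C
0.408 Ra = 0.408 × 36.5 = 14.8920 mm/d equivalent
ET₀ = 0.0023 × 14.8920 × (16.30 + 17.8) × √4.2 = 0.0023 × 14.8920 × 34.10 × 2.0494 = 2.3937 mm/d
ETc = Kc × ET₀ = 1.18 × 2.3937 = 2.8246 mm/d
Over 30 days: 2.8246 × 30 = 84.738 mm

84.7 mm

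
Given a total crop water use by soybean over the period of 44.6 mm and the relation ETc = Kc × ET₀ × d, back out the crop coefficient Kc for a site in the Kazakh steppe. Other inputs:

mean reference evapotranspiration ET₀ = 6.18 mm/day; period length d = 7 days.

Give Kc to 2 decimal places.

ETc = Kc × ET₀ × d  ⇒  Kc = ETc / (ET₀ × d)
Kc = 44.6 / (6.18 × 7) = 44.6 / 43.26 = 1.0310

1.03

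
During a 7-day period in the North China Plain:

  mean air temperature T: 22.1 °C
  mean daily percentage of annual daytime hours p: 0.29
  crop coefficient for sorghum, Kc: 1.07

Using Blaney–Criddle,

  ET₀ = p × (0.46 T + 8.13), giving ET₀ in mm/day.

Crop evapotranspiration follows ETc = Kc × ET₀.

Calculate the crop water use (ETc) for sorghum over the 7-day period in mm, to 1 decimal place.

39.7 mm

ET₀ = 0.29 × (0.46 × 22.1 + 8.13) = 0.29 × 18.296 = 5.3058 mm/d
ETc = Kc × ET₀ = 1.07 × 5.3058 = 5.6772 mm/d
Over 7 days: 5.6772 × 7 = 39.740 mm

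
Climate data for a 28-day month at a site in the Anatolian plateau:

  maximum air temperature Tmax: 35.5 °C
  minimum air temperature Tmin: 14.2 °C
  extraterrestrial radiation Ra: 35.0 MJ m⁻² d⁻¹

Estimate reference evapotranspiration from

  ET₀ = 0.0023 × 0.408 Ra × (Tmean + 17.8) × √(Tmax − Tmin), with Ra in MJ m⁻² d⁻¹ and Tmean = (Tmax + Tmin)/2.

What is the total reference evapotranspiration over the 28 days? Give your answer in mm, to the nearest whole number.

181 mm

Tmean = (35.5 + 14.2)/2 = 24.85 °C
0.408 Ra = 0.408 × 35.0 = 14.2800 mm/d equivalent
ET₀ = 0.0023 × 14.2800 × (24.85 + 17.8) × √21.3 = 0.0023 × 14.2800 × 42.65 × 4.6152 = 6.4650 mm/d
Over 28 days: 6.4650 × 28 = 181.020 mm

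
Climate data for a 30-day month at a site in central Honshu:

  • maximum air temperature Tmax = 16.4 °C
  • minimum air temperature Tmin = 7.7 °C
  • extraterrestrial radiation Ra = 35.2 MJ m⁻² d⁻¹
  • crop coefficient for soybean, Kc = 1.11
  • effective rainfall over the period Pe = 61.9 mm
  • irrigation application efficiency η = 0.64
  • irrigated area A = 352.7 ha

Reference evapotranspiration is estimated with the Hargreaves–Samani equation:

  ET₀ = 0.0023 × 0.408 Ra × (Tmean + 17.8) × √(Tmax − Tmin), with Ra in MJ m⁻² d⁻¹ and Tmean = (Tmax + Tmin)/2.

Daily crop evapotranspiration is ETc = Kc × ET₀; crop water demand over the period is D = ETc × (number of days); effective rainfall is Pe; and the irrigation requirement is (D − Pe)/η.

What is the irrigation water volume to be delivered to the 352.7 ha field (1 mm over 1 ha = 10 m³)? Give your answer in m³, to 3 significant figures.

193000 m³

Tmean = (16.4 + 7.7)/2 = 12.05 °C
0.408 Ra = 0.408 × 35.2 = 14.3616 mm/d equivalent
ET₀ = 0.0023 × 14.3616 × (12.05 + 17.8) × √8.7 = 0.0023 × 14.3616 × 29.85 × 2.9496 = 2.9083 mm/d
ETc = Kc × ET₀ = 1.11 × 2.9083 = 3.2282 mm/d
Crop demand D = ETc × 30 d = 3.2282 × 30 = 96.846 mm
D − Pe = 96.846 − 61.9 = 34.946 mm
Gross irrigation = 34.946 / 0.64 = 54.603 mm
Volume = 54.603 mm × 352.7 ha × 10 = 192584.8 m³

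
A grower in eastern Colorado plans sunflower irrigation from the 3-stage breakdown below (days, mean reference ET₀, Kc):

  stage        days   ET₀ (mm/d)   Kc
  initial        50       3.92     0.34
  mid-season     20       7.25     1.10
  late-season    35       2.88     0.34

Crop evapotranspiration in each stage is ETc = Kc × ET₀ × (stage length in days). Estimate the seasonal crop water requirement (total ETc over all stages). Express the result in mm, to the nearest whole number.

260 mm

initial: 0.34 × 3.92 × 50 = 66.64 mm
mid-season: 1.10 × 7.25 × 20 = 159.50 mm
late-season: 0.34 × 2.88 × 35 = 34.27 mm
Seasonal total = 260.41 mm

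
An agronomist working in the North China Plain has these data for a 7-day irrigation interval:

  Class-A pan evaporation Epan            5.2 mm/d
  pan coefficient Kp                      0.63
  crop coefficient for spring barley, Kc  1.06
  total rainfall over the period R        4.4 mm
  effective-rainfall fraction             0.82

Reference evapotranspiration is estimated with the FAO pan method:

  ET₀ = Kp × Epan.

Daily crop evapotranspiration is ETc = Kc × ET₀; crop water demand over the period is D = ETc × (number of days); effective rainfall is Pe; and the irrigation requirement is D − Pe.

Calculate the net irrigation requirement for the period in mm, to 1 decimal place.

20.7 mm

ET₀ = 0.63 × 5.2 = 3.2760 mm/d
ETc = Kc × ET₀ = 1.06 × 3.2760 = 3.4726 mm/d
Crop demand D = ETc × 7 d = 3.4726 × 7 = 24.308 mm
Pe = 0.82 × 4.4 = 3.608 mm
D − Pe = 24.308 − 3.608 = 20.700 mm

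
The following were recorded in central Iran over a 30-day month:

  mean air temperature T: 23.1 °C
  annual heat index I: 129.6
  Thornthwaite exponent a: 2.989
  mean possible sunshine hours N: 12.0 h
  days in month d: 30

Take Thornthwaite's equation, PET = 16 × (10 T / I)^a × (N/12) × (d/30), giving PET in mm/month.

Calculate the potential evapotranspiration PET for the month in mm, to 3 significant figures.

90.0 mm

10T/I = 10 × 23.1 / 129.6 = 1.7824
(10T/I)^a = 1.7824^2.989 = 5.6267
Uncorrected PET = 16 × 5.6267 = 90.027 mm
Correction = (N/12)(d/30) = (12.0/12)(30/30) = 1.0000
PET = 90.027 × 1.0000 = 90.027 mm/month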